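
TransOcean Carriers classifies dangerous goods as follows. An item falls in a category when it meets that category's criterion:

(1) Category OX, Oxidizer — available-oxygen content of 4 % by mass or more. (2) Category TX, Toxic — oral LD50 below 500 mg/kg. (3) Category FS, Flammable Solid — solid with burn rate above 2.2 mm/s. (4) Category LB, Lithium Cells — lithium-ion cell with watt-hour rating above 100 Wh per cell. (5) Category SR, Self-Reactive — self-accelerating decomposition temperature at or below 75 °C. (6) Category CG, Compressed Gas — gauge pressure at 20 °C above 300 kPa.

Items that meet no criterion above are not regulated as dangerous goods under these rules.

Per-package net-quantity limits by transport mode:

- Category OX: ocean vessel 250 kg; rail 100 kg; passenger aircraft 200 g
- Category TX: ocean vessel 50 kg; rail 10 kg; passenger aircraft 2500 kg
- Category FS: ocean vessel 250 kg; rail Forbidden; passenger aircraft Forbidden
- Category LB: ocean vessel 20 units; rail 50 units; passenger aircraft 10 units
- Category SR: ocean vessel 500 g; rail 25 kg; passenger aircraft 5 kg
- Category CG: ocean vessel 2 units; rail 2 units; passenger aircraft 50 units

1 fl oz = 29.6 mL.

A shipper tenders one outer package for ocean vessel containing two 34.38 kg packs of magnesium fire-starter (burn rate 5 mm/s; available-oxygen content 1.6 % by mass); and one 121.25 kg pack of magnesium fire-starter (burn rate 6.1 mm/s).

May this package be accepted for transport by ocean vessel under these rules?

Yes

Burn rate 5 mm/s meets the Category FS criterion (Flammable Solid), so the magnesium fire-starter is Category FS.
The magnesium fire-starter has burn rate 6.1 mm/s, which is > 2.2 mm/s, so it is Category FS (Flammable Solid).
Total Category FS: (two 34.38 kg packs = 68.76 kg) + 121.25 kg = 190.01 kg.
That is within the Category FS ocean vessel limit of 250 kg.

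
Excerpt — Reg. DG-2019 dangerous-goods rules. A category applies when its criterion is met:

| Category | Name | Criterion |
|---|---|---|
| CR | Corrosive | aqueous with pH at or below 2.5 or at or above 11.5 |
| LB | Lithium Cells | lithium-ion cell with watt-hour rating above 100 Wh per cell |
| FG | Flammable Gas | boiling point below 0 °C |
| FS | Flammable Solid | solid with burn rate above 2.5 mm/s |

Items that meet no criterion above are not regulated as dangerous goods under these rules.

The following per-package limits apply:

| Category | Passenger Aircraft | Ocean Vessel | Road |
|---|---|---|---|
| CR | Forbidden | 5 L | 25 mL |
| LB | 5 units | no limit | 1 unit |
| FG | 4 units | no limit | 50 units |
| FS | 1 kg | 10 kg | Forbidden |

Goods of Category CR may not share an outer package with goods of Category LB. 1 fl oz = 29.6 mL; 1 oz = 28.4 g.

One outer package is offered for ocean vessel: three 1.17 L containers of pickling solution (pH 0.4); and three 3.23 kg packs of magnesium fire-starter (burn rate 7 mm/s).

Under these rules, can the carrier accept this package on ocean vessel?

Pickling solution: pH 0.4 ≤ 2.5 → Category CR (Corrosive).
Burn rate 7 mm/s meets the Category FS criterion (Flammable Solid), so the magnesium fire-starter is Category FS.
Category CR quantity: three 1.17 L containers = 3.51 L.
3.51 L is within the ocean vessel limit of 5 L for Category CR.
Category FS quantity: three 3.23 kg packs = 9.69 kg.
That is within the Category FS ocean vessel limit of 10 kg.
The segregation rule (Category CR with Category LB) does not apply to Category CR with Category FS.
Every hazard category is within its ocean vessel limit and no segregation rule is violated.

Yes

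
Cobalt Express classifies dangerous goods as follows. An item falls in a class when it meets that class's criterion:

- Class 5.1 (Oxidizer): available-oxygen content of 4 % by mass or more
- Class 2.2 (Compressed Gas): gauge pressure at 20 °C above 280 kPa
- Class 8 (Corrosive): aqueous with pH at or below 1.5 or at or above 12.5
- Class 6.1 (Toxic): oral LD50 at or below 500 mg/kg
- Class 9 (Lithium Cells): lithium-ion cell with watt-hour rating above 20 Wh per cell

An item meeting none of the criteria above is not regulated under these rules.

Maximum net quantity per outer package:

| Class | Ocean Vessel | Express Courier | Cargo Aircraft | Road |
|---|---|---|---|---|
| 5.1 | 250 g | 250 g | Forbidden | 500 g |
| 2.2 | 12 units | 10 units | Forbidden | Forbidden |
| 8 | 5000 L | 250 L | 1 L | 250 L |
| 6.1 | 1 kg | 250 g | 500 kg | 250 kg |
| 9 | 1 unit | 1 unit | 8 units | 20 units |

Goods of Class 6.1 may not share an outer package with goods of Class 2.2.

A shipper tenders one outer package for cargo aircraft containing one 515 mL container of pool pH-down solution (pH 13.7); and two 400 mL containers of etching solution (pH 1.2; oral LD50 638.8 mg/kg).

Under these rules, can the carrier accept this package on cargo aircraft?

No

The pool pH-down solution has pH 13.7, which is ≥ 12.5, so it is Class 8 (Corrosive).
pH 1.2 meets the Class 8 criterion (Corrosive), so the etching solution is Class 8.
Class 8 net quantity: 515 mL + (two 400 mL containers = 800 mL) = 1.315 L.
1.315 L > 1 L (cargo aircraft limit, Class 8) — over the limit.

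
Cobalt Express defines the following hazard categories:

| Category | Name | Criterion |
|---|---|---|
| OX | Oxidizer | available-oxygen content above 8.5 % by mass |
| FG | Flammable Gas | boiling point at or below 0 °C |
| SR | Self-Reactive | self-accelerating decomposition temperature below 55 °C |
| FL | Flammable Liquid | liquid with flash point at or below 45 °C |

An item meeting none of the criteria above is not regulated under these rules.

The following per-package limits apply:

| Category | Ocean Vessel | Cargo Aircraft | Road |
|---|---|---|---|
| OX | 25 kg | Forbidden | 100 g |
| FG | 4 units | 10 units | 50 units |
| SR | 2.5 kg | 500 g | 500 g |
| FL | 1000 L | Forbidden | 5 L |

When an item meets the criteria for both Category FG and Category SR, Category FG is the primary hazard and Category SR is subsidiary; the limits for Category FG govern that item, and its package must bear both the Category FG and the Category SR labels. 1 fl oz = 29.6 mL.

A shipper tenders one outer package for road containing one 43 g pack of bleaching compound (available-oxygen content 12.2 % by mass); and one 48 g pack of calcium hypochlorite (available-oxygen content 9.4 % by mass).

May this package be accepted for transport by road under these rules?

The bleaching compound has available-oxygen content 12.2 % by mass, which is > 8.5 % by mass, so it is Category OX (Oxidizer).
With available-oxygen content 9.4 % by mass (> 8.5 % by mass), the calcium hypochlorite falls in Category OX.
Total Category OX: 43 g + 48 g = 91 g.
91 g ≤ 100 g (road limit, Category OX) — within limit.

Yes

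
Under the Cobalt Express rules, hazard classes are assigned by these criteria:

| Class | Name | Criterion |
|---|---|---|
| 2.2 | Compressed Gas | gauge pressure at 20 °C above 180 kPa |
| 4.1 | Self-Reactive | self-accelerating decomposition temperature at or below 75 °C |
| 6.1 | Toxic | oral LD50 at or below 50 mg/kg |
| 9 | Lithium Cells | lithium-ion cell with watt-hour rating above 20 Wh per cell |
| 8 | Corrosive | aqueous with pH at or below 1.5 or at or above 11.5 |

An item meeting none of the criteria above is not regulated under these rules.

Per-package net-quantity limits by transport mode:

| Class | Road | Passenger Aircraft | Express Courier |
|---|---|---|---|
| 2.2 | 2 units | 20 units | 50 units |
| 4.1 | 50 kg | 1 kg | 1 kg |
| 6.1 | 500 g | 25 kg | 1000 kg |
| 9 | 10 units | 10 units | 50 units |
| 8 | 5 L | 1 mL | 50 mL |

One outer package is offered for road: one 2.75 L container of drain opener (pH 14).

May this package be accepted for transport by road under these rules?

Drain opener: pH 14 ≥ 11.5 → Class 8 (Corrosive).
Class 8 quantity: 2.75 L.
That is within the Class 8 road limit of 5 L.

Yes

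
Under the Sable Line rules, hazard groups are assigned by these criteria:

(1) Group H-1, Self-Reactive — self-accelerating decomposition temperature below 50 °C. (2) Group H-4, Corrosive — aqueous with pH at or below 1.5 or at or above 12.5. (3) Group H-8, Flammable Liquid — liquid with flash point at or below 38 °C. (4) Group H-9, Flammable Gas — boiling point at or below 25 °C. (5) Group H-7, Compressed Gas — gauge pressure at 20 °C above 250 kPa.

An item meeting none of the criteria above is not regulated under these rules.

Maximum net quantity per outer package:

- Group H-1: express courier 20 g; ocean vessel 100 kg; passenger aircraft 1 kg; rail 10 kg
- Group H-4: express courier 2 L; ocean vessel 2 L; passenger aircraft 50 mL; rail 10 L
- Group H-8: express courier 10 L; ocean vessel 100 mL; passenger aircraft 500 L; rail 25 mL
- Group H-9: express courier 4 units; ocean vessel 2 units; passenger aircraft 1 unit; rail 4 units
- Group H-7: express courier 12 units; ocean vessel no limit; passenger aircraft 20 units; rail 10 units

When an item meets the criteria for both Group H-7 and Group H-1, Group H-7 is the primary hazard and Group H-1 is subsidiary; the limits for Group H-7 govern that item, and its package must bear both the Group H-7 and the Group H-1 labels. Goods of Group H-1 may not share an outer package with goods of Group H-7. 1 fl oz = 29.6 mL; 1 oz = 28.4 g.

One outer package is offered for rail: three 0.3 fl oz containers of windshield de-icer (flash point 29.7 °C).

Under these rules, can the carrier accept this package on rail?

Windshield de-icer: flash point 29.7 °C ≤ 38 °C → Group H-8 (Flammable Liquid).
Group H-8 quantity: three 0.3 fl oz containers = 26.64 mL.
26.64 mL > 25 mL (rail limit, Group H-8) — over the limit.

No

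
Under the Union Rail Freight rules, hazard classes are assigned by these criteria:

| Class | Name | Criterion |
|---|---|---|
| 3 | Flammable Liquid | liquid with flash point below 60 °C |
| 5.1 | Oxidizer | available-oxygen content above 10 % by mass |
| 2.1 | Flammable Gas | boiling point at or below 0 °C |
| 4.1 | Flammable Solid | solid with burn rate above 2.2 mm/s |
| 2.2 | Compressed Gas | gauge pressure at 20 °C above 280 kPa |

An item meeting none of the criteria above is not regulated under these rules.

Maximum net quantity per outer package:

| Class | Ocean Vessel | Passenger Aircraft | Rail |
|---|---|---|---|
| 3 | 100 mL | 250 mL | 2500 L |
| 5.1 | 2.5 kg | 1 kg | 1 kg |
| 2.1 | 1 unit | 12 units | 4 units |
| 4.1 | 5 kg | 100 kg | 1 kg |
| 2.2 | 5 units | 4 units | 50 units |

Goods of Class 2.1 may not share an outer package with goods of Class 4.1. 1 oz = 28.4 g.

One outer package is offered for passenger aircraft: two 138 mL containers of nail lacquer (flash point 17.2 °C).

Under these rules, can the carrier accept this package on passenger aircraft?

With flash point 17.2 °C (< 60 °C), the nail lacquer falls in Class 3.
Class 3 quantity: two 138 mL containers = 276 mL.
That exceeds the Class 3 passenger aircraft limit of 250 mL.

No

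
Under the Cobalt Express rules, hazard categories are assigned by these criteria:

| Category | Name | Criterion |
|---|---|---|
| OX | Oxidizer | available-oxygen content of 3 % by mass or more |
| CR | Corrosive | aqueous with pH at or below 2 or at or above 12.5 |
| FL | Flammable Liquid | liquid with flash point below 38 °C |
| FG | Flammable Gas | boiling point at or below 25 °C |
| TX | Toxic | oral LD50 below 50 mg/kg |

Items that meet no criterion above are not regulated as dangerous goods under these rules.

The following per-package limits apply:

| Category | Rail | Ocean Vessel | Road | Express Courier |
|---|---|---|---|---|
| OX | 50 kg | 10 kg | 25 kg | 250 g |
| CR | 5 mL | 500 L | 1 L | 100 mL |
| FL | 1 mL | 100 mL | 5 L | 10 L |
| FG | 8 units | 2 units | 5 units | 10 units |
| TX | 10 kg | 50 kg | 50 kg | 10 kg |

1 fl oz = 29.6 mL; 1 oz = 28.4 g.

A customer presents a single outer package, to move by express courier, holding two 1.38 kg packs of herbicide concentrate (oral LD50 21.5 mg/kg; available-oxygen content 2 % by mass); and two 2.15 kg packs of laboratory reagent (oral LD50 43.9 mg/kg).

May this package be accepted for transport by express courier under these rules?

Yes

Oral LD50 21.5 mg/kg meets the Category TX criterion (Toxic), so the herbicide concentrate is Category TX.
With oral LD50 43.9 mg/kg (< 50 mg/kg), the laboratory reagent falls in Category TX.
Category TX net quantity: (two 1.38 kg packs = 2.76 kg) + (two 2.15 kg packs = 4.3 kg) = 7.06 kg.
7.06 kg ≤ 10 kg (express courier limit, Category TX) — within limit.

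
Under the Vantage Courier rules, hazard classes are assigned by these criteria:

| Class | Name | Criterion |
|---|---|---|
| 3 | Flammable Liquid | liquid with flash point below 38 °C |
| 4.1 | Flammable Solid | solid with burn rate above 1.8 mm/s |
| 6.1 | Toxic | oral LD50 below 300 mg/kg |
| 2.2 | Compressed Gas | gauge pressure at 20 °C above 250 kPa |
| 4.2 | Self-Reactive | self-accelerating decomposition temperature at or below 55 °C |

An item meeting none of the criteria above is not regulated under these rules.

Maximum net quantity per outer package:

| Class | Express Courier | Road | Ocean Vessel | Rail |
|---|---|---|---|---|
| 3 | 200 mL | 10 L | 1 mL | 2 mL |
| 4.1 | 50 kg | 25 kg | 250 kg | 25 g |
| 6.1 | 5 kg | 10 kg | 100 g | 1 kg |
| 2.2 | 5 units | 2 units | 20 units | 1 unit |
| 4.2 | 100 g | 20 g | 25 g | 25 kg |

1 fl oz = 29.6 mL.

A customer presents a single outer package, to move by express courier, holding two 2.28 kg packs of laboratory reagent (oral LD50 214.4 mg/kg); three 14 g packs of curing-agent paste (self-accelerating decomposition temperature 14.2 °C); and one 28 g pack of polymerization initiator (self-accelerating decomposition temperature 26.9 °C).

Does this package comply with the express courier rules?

The laboratory reagent has oral LD50 214.4 mg/kg, which is < 300 mg/kg, so it is Class 6.1 (Toxic).
Curing-agent paste: self-accelerating decomposition temperature 14.2 °C ≤ 55 °C → Class 4.2 (Self-Reactive).
The polymerization initiator has self-accelerating decomposition temperature 26.9 °C, which is ≤ 55 °C, so it is Class 4.2 (Self-Reactive).
Total Class 4.2: (three 14 g packs = 42 g) + 28 g = 70 g.
That is within the Class 4.2 express courier limit of 100 g.
Class 6.1 quantity: two 2.28 kg packs = 4.56 kg.
4.56 kg is within the express courier limit of 5 kg for Class 6.1.
Every hazard class is within its express courier limit and no segregation rule is violated.

Yes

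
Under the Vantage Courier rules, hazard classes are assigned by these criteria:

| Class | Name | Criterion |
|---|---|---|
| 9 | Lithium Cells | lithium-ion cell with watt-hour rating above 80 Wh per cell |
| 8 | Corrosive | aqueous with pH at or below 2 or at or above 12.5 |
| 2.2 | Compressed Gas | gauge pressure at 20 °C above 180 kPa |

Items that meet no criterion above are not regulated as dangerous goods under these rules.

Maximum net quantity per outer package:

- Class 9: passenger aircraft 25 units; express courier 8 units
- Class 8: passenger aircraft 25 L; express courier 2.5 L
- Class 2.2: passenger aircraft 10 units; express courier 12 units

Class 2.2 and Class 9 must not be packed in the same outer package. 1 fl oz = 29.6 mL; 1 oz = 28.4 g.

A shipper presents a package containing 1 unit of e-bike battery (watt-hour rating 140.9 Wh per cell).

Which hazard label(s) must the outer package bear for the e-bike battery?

Class 9

The e-bike battery has watt-hour rating 140.9 Wh per cell, which is > 80 Wh per cell, so it is Class 9 (Lithium Cells).
Only the Class 9 label is required.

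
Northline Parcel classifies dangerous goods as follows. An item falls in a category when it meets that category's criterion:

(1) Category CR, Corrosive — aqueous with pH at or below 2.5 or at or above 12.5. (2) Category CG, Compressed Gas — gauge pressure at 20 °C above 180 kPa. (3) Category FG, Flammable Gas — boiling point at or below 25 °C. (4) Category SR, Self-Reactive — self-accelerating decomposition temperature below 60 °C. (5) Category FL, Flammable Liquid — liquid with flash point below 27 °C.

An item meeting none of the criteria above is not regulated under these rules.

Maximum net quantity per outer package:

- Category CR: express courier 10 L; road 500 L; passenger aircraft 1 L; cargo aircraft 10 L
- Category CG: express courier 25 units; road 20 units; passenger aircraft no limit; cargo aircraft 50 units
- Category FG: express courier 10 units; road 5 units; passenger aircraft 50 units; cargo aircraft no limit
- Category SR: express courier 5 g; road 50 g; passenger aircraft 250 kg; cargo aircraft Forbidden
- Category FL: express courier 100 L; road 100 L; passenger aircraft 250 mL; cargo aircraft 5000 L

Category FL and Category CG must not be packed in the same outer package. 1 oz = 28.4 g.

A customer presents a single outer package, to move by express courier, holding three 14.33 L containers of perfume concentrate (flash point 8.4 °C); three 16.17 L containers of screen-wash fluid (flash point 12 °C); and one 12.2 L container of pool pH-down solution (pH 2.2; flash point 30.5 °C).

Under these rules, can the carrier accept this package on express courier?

With flash point 8.4 °C (< 27 °C), the perfume concentrate falls in Category FL.
With flash point 12 °C (< 27 °C), the screen-wash fluid falls in Category FL.
With pH 2.2 (≤ 2.5), the pool pH-down solution falls in Category CR.
Category FL net quantity: (three 14.33 L containers = 42.99 L) + (three 16.17 L containers = 48.51 L) = 91.5 L.
That is within the Category FL express courier limit of 100 L.
Category CR quantity: 12.2 L.
12.2 L exceeds the express courier limit of 10 L for Category CR.
The segregation rule (Category FL with Category CG) does not apply to Category FL with Category CR.

No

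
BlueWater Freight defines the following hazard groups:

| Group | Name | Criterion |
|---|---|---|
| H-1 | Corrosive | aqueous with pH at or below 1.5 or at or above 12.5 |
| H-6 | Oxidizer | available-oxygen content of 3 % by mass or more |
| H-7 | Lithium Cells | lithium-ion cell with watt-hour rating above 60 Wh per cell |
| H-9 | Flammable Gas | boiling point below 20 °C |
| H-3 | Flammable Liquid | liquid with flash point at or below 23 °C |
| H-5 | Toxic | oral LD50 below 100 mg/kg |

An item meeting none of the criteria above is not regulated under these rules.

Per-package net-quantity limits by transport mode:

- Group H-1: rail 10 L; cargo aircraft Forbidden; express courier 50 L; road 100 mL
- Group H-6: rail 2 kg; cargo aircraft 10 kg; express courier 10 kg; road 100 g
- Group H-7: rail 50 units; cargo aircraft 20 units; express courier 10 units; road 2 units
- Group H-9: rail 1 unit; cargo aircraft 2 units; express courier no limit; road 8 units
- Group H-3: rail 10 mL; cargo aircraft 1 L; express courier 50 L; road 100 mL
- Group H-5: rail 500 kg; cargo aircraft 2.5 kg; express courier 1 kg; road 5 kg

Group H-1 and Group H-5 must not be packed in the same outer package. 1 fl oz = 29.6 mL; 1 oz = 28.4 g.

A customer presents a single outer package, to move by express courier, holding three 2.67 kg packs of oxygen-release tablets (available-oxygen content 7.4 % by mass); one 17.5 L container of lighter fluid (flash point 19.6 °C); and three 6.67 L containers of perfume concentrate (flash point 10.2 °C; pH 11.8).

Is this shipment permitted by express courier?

Yes

Oxygen-release tablets: available-oxygen content 7.4 % by mass ≥ 3 % by mass → Group H-6 (Oxidizer).
Lighter fluid: flash point 19.6 °C ≤ 23 °C → Group H-3 (Flammable Liquid).
Perfume concentrate: flash point 10.2 °C ≤ 23 °C → Group H-3 (Flammable Liquid).
Group H-6 quantity: three 2.67 kg packs = 8.01 kg.
That is within the Group H-6 express courier limit of 10 kg.
Total Group H-3: 17.5 L + (three 6.67 L containers = 20.01 L) = 37.51 L.
That is within the Group H-3 express courier limit of 50 L.
The segregation rule (Group H-1 with Group H-5) does not apply to Group H-6 with Group H-3.
Every hazard group is within its express courier limit and no segregation rule is violated.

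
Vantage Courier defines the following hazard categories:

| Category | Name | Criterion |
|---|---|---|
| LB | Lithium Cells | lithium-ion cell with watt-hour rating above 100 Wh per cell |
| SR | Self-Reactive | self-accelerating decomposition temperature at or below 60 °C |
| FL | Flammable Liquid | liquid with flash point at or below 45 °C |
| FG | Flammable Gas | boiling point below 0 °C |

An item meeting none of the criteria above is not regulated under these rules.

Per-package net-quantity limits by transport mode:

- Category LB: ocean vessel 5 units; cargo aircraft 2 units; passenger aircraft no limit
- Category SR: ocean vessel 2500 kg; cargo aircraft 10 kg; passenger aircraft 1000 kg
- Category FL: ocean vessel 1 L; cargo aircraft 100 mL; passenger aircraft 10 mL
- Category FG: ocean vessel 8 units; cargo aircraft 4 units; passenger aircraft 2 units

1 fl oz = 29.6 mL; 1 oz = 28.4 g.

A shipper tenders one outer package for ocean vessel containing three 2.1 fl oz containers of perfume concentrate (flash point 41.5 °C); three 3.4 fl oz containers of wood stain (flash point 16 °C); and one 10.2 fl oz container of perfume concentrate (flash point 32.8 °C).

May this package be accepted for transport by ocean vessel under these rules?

Yes

Perfume concentrate: flash point 41.5 °C ≤ 45 °C → Category FL (Flammable Liquid).
Wood stain: flash point 16 °C ≤ 45 °C → Category FL (Flammable Liquid).
The perfume concentrate has flash point 32.8 °C, which is ≤ 45 °C, so it is Category FL (Flammable Liquid).
Category FL net quantity: (three 2.1 fl oz containers = 186.48 mL) + (three 3.4 fl oz containers = 301.92 mL) + (one 10.2 fl oz container = 301.92 mL) = 790.32 mL.
790.32 mL ≤ 1 L (ocean vessel limit, Category FL) — within limit.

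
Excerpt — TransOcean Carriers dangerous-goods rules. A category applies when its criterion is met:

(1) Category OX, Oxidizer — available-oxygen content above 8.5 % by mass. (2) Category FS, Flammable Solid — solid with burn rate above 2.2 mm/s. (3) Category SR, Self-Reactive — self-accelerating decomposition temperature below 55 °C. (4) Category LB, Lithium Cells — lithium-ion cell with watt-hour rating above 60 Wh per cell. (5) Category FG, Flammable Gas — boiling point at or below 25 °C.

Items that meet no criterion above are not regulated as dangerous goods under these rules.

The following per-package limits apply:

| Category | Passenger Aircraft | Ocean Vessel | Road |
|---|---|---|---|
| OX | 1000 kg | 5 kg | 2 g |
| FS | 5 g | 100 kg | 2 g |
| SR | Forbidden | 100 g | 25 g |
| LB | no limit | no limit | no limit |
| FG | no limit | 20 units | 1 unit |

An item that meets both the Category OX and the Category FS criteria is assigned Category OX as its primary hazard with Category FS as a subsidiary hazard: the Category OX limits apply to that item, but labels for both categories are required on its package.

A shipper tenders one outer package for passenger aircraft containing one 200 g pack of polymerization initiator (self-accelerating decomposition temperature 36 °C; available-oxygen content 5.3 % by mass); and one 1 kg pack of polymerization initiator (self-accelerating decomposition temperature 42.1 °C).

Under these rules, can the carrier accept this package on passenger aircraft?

No

Self-accelerating decomposition temperature 36 °C meets the Category SR criterion (Self-Reactive), so the polymerization initiator is Category SR.
Polymerization initiator: self-accelerating decomposition temperature 42.1 °C < 55 °C → Category SR (Self-Reactive).
Total Category SR: 200 g + 1 kg = 1.2 kg.
Category SR is Forbidden by passenger aircraft.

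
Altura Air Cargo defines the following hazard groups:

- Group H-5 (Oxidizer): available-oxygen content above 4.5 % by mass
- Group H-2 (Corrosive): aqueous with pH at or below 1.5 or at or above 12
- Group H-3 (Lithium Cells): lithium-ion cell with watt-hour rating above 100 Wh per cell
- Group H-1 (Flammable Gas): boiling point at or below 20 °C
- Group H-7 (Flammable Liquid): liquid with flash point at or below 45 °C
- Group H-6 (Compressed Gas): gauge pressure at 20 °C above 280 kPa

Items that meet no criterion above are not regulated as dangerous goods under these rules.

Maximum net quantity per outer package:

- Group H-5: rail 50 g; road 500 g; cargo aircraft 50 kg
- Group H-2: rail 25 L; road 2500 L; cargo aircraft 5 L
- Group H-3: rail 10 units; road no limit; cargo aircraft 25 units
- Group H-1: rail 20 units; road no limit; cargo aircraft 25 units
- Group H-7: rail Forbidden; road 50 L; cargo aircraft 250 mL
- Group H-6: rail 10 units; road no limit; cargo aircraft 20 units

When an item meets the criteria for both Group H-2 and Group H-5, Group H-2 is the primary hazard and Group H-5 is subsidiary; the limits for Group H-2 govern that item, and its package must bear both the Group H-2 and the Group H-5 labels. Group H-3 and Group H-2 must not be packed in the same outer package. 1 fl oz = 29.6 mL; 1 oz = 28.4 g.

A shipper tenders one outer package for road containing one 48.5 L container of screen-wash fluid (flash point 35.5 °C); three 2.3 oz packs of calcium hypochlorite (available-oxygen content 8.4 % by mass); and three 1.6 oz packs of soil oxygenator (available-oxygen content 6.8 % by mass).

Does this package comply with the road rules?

Flash point 35.5 °C meets the Group H-7 criterion (Flammable Liquid), so the screen-wash fluid is Group H-7.
The calcium hypochlorite has available-oxygen content 8.4 % by mass, which is > 4.5 % by mass, so it is Group H-5 (Oxidizer).
With available-oxygen content 6.8 % by mass (> 4.5 % by mass), the soil oxygenator falls in Group H-5.
Group H-5 net quantity: (three 2.3 oz packs = 195.96 g) + (three 1.6 oz packs = 136.32 g) = 332.28 g.
332.28 g ≤ 500 g (road limit, Group H-5) — within limit.
Group H-7 quantity: 48.5 L.
48.5 L is within the road limit of 50 L for Group H-7.
The segregation rule (Group H-3 with Group H-2) does not apply to Group H-5 with Group H-7.
Every hazard group is within its road limit and no segregation rule is violated.

Yes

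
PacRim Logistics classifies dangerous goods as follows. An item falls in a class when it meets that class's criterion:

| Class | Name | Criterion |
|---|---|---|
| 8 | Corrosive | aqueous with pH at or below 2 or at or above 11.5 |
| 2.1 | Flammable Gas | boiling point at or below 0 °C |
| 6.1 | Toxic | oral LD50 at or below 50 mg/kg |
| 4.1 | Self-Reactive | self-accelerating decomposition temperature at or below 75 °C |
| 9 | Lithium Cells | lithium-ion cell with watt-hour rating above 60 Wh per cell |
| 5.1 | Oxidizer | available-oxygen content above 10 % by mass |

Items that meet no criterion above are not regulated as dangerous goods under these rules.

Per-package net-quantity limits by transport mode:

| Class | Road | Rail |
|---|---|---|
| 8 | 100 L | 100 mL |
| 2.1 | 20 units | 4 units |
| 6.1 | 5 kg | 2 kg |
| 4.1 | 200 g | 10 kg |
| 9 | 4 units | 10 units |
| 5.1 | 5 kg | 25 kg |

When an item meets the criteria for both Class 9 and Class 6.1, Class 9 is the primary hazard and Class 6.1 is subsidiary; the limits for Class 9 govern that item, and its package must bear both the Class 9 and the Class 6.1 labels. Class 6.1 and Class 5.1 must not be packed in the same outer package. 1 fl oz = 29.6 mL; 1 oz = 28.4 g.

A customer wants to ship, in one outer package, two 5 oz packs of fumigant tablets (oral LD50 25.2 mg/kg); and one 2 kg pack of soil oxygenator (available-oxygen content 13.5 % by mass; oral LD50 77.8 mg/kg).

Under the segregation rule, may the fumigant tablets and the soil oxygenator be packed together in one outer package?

No

Oral LD50 25.2 mg/kg meets the Class 6.1 criterion (Toxic), so the fumigant tablets are Class 6.1.
Available-oxygen content 13.5 % by mass meets the Class 5.1 criterion (Oxidizer), so the soil oxygenator is Class 5.1.
Class 6.1 and Class 5.1 may not share an outer package.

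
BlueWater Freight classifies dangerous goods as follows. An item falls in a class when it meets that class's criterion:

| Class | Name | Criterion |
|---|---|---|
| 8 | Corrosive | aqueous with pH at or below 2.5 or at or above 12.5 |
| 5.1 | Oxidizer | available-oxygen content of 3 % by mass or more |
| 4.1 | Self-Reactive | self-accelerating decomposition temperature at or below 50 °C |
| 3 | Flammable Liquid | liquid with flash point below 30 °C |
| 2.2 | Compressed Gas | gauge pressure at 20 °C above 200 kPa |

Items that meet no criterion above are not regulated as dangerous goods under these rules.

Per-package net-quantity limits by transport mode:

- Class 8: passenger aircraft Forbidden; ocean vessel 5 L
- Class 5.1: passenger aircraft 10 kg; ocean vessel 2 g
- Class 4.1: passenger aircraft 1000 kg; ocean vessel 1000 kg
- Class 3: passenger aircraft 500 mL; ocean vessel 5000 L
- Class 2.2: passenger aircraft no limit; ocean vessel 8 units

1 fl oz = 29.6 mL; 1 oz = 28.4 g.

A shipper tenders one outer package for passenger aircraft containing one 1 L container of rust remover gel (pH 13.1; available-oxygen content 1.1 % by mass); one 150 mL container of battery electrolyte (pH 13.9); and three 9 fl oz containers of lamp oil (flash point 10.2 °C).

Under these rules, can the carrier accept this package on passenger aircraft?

The rust remover gel has pH 13.1, which is ≥ 12.5, so it is Class 8 (Corrosive).
The battery electrolyte has pH 13.9, which is ≥ 12.5, so it is Class 8 (Corrosive).
With flash point 10.2 °C (< 30 °C), the lamp oil falls in Class 3.
Class 3 quantity: three 9 fl oz containers = 799.2 mL.
799.2 mL exceeds the passenger aircraft limit of 500 mL for Class 3.
Class 8 net quantity: 1 L + 150 mL = 1.15 L.
Class 8 is Forbidden by passenger aircraft.

No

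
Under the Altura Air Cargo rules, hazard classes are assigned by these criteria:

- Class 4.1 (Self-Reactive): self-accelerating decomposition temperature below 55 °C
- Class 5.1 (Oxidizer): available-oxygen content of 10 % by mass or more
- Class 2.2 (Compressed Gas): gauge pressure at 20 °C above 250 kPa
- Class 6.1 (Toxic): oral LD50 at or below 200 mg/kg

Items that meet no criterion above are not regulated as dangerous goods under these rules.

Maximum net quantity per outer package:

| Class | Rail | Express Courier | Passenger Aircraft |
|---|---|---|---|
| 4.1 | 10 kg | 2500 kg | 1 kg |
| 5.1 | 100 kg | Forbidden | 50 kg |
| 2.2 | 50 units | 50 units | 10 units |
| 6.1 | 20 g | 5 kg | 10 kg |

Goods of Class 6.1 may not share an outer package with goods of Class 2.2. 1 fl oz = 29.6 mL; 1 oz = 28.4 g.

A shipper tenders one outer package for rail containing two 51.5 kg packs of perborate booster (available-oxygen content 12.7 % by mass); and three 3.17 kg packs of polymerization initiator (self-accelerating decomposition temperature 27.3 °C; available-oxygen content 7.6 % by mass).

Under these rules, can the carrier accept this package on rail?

No

The perborate booster has available-oxygen content 12.7 % by mass, which is ≥ 10 % by mass, so it is Class 5.1 (Oxidizer).
Self-accelerating decomposition temperature 27.3 °C meets the Class 4.1 criterion (Self-Reactive), so the polymerization initiator is Class 4.1.
Class 5.1 quantity: two 51.5 kg packs = 103 kg.
That exceeds the Class 5.1 rail limit of 100 kg.
Class 4.1 quantity: three 3.17 kg packs = 9.51 kg.
That is within the Class 4.1 rail limit of 10 kg.
The segregation rule (Class 6.1 with Class 2.2) does not apply to Class 5.1 with Class 4.1.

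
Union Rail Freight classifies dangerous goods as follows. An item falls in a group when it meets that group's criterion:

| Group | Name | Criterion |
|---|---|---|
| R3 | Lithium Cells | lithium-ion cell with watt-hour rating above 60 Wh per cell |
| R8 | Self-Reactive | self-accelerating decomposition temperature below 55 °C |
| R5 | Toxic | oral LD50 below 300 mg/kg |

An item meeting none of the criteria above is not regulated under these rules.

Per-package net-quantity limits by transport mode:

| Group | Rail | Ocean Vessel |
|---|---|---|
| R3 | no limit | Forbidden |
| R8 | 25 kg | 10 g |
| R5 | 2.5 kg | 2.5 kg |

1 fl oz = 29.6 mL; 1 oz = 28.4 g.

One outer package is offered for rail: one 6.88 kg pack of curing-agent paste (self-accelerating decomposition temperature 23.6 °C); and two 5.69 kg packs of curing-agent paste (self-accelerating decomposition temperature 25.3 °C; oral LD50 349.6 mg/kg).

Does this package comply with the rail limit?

Yes

The curing-agent paste has self-accelerating decomposition temperature 23.6 °C, which is < 55 °C, so it is Group R8 (Self-Reactive).
With self-accelerating decomposition temperature 25.3 °C (< 55 °C), the curing-agent paste falls in Group R8.
Group R8 net quantity: 6.88 kg + (two 5.69 kg packs = 11.38 kg) = 18.26 kg.
18.26 kg is within the rail limit of 25 kg for Group R8.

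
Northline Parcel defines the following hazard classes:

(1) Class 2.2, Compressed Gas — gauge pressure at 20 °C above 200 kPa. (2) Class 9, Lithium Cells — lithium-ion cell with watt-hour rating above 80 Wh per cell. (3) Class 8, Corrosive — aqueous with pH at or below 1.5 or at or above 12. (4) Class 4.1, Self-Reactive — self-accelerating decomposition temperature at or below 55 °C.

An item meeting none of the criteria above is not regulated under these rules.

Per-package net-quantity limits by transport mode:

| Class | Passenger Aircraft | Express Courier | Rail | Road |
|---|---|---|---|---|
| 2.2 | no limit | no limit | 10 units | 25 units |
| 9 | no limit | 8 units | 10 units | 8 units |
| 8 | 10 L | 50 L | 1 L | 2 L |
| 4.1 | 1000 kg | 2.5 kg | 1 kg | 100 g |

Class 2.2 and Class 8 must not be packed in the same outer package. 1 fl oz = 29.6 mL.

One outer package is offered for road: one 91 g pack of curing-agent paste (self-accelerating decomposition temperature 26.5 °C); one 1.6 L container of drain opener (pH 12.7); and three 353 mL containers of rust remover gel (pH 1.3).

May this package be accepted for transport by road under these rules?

No

Self-accelerating decomposition temperature 26.5 °C meets the Class 4.1 criterion (Self-Reactive), so the curing-agent paste is Class 4.1.
pH 12.7 meets the Class 8 criterion (Corrosive), so the drain opener is Class 8.
Rust remover gel: pH 1.3 ≤ 1.5 → Class 8 (Corrosive).
Class 8 net quantity: 1.6 L + (three 353 mL containers = 1.059 L) = 2.659 L.
2.659 L exceeds the road limit of 2 L for Class 8.
Class 4.1 quantity: 91 g.
That is within the Class 4.1 road limit of 100 g.
The segregation rule (Class 2.2 with Class 8) does not apply to Class 8 with Class 4.1.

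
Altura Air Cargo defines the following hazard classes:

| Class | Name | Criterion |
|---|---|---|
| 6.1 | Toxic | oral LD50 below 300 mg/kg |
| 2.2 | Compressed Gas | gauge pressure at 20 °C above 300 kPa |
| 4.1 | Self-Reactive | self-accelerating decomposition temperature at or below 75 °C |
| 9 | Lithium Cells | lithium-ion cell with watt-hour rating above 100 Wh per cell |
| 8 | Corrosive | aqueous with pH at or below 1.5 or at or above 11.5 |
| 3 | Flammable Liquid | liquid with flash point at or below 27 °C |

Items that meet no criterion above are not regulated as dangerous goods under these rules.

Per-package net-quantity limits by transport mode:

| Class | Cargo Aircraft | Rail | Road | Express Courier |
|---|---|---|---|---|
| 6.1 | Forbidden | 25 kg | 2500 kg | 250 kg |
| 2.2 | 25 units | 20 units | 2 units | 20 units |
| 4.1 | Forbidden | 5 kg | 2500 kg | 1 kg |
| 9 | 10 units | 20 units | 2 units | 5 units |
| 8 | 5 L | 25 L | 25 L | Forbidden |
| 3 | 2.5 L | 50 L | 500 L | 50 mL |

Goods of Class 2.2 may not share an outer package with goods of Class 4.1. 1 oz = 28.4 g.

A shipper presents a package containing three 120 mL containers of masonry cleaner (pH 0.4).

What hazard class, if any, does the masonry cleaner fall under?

With pH 0.4 (≤ 1.5), the masonry cleaner falls in Class 8.

Class 8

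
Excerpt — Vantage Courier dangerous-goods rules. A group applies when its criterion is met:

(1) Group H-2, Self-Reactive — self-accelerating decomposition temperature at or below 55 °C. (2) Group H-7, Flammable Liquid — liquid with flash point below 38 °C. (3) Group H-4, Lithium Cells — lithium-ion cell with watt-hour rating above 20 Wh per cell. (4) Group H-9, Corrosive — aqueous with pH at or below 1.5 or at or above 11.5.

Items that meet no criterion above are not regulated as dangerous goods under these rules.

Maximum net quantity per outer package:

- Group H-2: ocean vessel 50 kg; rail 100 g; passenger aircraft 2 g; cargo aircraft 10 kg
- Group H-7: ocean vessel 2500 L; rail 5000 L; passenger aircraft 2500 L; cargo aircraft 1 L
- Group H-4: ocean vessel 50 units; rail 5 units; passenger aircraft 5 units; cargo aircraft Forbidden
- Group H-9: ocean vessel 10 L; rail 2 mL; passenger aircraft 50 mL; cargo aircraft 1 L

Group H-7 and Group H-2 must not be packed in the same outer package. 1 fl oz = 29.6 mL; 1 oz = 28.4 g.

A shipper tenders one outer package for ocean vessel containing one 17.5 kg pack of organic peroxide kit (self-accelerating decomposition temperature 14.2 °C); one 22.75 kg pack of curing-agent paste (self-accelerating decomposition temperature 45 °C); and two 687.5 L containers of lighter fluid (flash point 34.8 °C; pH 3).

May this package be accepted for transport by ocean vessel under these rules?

No

Self-accelerating decomposition temperature 14.2 °C meets the Group H-2 criterion (Self-Reactive), so the organic peroxide kit is Group H-2.
Curing-agent paste: self-accelerating decomposition temperature 45 °C ≤ 55 °C → Group H-2 (Self-Reactive).
Lighter fluid: flash point 34.8 °C < 38 °C → Group H-7 (Flammable Liquid).
Group H-7 quantity: two 687.5 L containers = 1375 L.
1375 L is within the ocean vessel limit of 2500 L for Group H-7.
Group H-2 net quantity: 17.5 kg + 22.75 kg = 40.25 kg.
40.25 kg ≤ 50 kg (ocean vessel limit, Group H-2) — within limit.
Group H-7 and Group H-2 may not share an outer package.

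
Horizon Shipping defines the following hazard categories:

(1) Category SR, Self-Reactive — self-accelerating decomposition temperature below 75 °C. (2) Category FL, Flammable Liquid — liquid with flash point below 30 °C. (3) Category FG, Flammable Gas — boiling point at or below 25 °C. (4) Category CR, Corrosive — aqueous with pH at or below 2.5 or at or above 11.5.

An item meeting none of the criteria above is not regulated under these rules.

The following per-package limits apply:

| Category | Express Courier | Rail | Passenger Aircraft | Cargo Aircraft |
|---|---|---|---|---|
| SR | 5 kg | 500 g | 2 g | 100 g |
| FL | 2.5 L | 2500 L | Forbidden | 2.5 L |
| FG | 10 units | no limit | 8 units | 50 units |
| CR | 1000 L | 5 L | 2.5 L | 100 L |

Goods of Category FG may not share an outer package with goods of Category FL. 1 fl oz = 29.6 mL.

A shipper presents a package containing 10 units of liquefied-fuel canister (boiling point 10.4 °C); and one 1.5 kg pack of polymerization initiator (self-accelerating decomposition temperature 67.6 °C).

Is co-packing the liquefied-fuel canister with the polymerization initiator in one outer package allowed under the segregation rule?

Yes

Boiling point 10.4 °C meets the Category FG criterion (Flammable Gas), so the liquefied-fuel canister is Category FG.
The polymerization initiator has self-accelerating decomposition temperature 67.6 °C, which is < 75 °C, so it is Category SR (Self-Reactive).
No segregation rule bars Category FG with Category SR.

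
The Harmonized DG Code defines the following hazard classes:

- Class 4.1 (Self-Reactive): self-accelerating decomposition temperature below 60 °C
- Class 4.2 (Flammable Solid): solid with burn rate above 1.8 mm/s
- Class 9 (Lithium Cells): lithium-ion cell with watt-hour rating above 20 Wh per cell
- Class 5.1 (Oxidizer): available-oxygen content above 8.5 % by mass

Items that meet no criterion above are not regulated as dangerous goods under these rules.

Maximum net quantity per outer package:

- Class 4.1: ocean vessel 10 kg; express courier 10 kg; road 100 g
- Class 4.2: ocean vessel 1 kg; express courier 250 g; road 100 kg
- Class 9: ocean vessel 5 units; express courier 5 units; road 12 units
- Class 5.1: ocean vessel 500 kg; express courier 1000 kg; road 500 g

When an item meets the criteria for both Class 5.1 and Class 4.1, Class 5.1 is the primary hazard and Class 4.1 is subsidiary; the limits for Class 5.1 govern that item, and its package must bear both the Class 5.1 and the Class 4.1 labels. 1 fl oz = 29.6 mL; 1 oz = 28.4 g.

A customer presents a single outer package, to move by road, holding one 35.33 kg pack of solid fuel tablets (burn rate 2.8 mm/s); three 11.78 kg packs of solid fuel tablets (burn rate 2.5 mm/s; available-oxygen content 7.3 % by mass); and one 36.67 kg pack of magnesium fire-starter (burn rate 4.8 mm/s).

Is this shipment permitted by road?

Burn rate 2.8 mm/s meets the Class 4.2 criterion (Flammable Solid), so the solid fuel tablets are Class 4.2.
Solid fuel tablets: burn rate 2.5 mm/s > 1.8 mm/s → Class 4.2 (Flammable Solid).
Magnesium fire-starter: burn rate 4.8 mm/s > 1.8 mm/s → Class 4.2 (Flammable Solid).
Total Class 4.2: 35.33 kg + (three 11.78 kg packs = 35.34 kg) + 36.67 kg = 107.34 kg.
That exceeds the Class 4.2 road limit of 100 kg.

No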